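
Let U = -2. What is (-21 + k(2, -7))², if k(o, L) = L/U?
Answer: 1225/4 ≈ 306.25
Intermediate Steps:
k(o, L) = -L/2 (k(o, L) = L/(-2) = L*(-½) = -L/2)
(-21 + k(2, -7))² = (-21 - ½*(-7))² = (-21 + 7/2)² = (-35/2)² = 1225/4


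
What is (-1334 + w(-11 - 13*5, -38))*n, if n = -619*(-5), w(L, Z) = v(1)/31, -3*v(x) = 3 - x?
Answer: -383978080/93 ≈ -4.1288e+6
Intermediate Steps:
v(x) = -1 + x/3 (v(x) = -(3 - x)/3 = -1 + x/3)
w(L, Z) = -2/93 (w(L, Z) = (-1 + (1/3)*1)/31 = (-1 + 1/3)*(1/31) = -2/3*1/31 = -2/93)
n = 3095
(-1334 + w(-11 - 13*5, -38))*n = (-1334 - 2/93)*3095 = -124064/93*3095 = -383978080/93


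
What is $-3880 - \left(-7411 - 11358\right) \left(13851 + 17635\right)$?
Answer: $590956854$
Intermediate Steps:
$-3880 - \left(-7411 - 11358\right) \left(13851 + 17635\right) = -3880 - \left(-18769\right) 31486 = -3880 - -590960734 = -3880 + 590960734 = 590956854$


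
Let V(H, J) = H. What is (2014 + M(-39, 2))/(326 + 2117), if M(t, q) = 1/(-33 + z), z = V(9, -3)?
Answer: 6905/8376 ≈ 0.82438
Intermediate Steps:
z = 9
M(t, q) = -1/24 (M(t, q) = 1/(-33 + 9) = 1/(-24) = -1/24)
(2014 + M(-39, 2))/(326 + 2117) = (2014 - 1/24)/(326 + 2117) = (48335/24)/2443 = (48335/24)*(1/2443) = 6905/8376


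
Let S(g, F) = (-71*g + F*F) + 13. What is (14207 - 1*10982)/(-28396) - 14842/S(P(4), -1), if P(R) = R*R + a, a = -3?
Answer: 418521907/25811964 ≈ 16.214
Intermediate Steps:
P(R) = -3 + R**2 (P(R) = R*R - 3 = R**2 - 3 = -3 + R**2)
S(g, F) = 13 + F**2 - 71*g (S(g, F) = (-71*g + F**2) + 13 = (F**2 - 71*g) + 13 = 13 + F**2 - 71*g)
(14207 - 1*10982)/(-28396) - 14842/S(P(4), -1) = (14207 - 1*10982)/(-28396) - 14842/(13 + (-1)**2 - 71*(-3 + 4**2)) = (14207 - 10982)*(-1/28396) - 14842/(13 + 1 - 71*(-3 + 16)) = 3225*(-1/28396) - 14842/(13 + 1 - 71*13) = -3225/28396 - 14842/(13 + 1 - 923) = -3225/28396 - 14842/(-909) = -3225/28396 - 14842*(-1/909) = -3225/28396 + 14842/909 = 418521907/25811964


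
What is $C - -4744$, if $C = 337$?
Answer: $5081$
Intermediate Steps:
$C - -4744 = 337 - -4744 = 337 + 4744 = 5081$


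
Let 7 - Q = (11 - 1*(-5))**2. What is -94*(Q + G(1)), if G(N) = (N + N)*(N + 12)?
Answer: 20962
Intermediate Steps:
G(N) = 2*N*(12 + N) (G(N) = (2*N)*(12 + N) = 2*N*(12 + N))
Q = -249 (Q = 7 - (11 - 1*(-5))**2 = 7 - (11 + 5)**2 = 7 - 1*16**2 = 7 - 1*256 = 7 - 256 = -249)
-94*(Q + G(1)) = -94*(-249 + 2*1*(12 + 1)) = -94*(-249 + 2*1*13) = -94*(-249 + 26) = -94*(-223) = 20962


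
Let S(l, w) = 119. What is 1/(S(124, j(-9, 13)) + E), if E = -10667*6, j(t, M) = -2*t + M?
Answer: -1/63883 ≈ -1.5654e-5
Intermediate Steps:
j(t, M) = M - 2*t
E = -64002
1/(S(124, j(-9, 13)) + E) = 1/(119 - 64002) = 1/(-63883) = -1/63883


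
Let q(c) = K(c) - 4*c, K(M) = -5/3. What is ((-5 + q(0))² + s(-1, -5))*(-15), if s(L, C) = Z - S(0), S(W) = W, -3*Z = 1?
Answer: -1985/3 ≈ -661.67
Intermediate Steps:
Z = -⅓ (Z = -⅓*1 = -⅓ ≈ -0.33333)
K(M) = -5/3 (K(M) = -5*⅓ = -5/3)
s(L, C) = -⅓ (s(L, C) = -⅓ - 1*0 = -⅓ + 0 = -⅓)
q(c) = -5/3 - 4*c
((-5 + q(0))² + s(-1, -5))*(-15) = ((-5 + (-5/3 - 4*0))² - ⅓)*(-15) = ((-5 + (-5/3 + 0))² - ⅓)*(-15) = ((-5 - 5/3)² - ⅓)*(-15) = ((-20/3)² - ⅓)*(-15) = (400/9 - ⅓)*(-15) = (397/9)*(-15) = -1985/3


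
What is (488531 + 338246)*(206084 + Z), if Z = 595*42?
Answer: 191046668498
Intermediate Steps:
Z = 24990
(488531 + 338246)*(206084 + Z) = (488531 + 338246)*(206084 + 24990) = 826777*231074 = 191046668498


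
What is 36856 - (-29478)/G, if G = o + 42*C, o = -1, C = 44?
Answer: 68102510/1847 ≈ 36872.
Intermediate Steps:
G = 1847 (G = -1 + 42*44 = -1 + 1848 = 1847)
36856 - (-29478)/G = 36856 - (-29478)/1847 = 36856 - 1*(-29478/1847) = 36856 + 29478/1847 = 68102510/1847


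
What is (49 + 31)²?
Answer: 6400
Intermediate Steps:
(49 + 31)² = 80² = 6400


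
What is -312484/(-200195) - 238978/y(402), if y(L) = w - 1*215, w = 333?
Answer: -23902663799/11811505 ≈ -2023.7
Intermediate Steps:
y(L) = 118 (y(L) = 333 - 1*215 = 333 - 215 = 118)
-312484/(-200195) - 238978/y(402) = -312484/(-200195) - 238978/118 = -312484*(-1/200195) - 238978*1/118 = 312484/200195 - 119489/59 = -23902663799/11811505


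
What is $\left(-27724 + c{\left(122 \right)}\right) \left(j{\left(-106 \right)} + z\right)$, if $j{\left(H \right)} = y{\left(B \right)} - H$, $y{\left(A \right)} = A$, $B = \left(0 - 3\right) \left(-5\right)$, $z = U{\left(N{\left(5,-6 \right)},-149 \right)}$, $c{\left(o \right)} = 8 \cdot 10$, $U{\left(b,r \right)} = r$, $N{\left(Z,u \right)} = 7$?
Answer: $774032$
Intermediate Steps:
$c{\left(o \right)} = 80$
$z = -149$
$B = 15$ ($B = \left(-3\right) \left(-5\right) = 15$)
$j{\left(H \right)} = 15 - H$
$\left(-27724 + c{\left(122 \right)}\right) \left(j{\left(-106 \right)} + z\right) = \left(-27724 + 80\right) \left(\left(15 - -106\right) - 149\right) = - 27644 \left(\left(15 + 106\right) - 149\right) = - 27644 \left(121 - 149\right) = \left(-27644\right) \left(-28\right) = 774032$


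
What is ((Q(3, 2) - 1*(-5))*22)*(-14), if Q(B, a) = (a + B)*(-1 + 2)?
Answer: -3080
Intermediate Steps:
Q(B, a) = B + a (Q(B, a) = (B + a)*1 = B + a)
((Q(3, 2) - 1*(-5))*22)*(-14) = (((3 + 2) - 1*(-5))*22)*(-14) = ((5 + 5)*22)*(-14) = (10*22)*(-14) = 220*(-14) = -3080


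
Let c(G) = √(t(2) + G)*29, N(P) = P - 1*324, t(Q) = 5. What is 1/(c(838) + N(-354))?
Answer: 226/83093 + 29*√843/249279 ≈ 0.0060976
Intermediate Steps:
N(P) = -324 + P (N(P) = P - 324 = -324 + P)
c(G) = 29*√(5 + G) (c(G) = √(5 + G)*29 = 29*√(5 + G))
1/(c(838) + N(-354)) = 1/(29*√(5 + 838) + (-324 - 354)) = 1/(29*√843 - 678) = 1/(-678 + 29*√843)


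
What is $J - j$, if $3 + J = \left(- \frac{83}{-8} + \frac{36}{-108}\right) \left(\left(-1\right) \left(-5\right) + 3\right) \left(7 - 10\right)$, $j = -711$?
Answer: $467$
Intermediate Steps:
$J = -244$ ($J = -3 + \left(- \frac{83}{-8} + \frac{36}{-108}\right) \left(\left(-1\right) \left(-5\right) + 3\right) \left(7 - 10\right) = -3 + \left(\left(-83\right) \left(- \frac{1}{8}\right) + 36 \left(- \frac{1}{108}\right)\right) \left(5 + 3\right) \left(-3\right) = -3 + \left(\frac{83}{8} - \frac{1}{3}\right) 8 \left(-3\right) = -3 + \frac{241}{24} \left(-24\right) = -3 - 241 = -244$)
$J - j = -244 - -711 = -244 + 711 = 467$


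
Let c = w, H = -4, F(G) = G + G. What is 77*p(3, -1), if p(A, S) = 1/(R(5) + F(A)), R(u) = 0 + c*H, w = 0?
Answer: 77/6 ≈ 12.833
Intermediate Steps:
F(G) = 2*G
c = 0
R(u) = 0 (R(u) = 0 + 0*(-4) = 0 + 0 = 0)
p(A, S) = 1/(2*A) (p(A, S) = 1/(0 + 2*A) = 1/(2*A))
77*p(3, -1) = 77*((1/2)/3) = 77*((1/2)*(1/3)) = 77*(1/6) = 77/6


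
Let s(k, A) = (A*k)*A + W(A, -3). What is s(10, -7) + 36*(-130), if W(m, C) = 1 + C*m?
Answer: -4168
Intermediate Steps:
s(k, A) = 1 - 3*A + k*A² (s(k, A) = (A*k)*A + (1 - 3*A) = k*A² + (1 - 3*A) = 1 - 3*A + k*A²)
s(10, -7) + 36*(-130) = (1 - 3*(-7) + 10*(-7)²) + 36*(-130) = (1 + 21 + 10*49) - 4680 = (1 + 21 + 490) - 4680 = 512 - 4680 = -4168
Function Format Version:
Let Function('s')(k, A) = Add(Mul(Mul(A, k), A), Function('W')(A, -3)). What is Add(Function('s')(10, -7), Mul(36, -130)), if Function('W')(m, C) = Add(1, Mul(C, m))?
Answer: -4168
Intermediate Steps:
Function('s')(k, A) = Add(1, Mul(-3, A), Mul(k, Pow(A, 2))) (Function('s')(k, A) = Add(Mul(Mul(A, k), A), Add(1, Mul(-3, A))) = Add(Mul(k, Pow(A, 2)), Add(1, Mul(-3, A))) = Add(1, Mul(-3, A), Mul(k, Pow(A, 2))))
Add(Function('s')(10, -7), Mul(36, -130)) = Add(Add(1, Mul(-3, -7), Mul(10, Pow(-7, 2))), Mul(36, -130)) = Add(Add(1, 21, Mul(10, 49)), -4680) = Add(Add(1, 21, 490), -4680) = Add(512, -4680) = -4168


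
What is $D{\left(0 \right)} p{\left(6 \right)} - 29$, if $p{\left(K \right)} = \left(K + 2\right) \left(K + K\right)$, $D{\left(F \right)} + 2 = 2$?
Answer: $-29$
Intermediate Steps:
$D{\left(F \right)} = 0$ ($D{\left(F \right)} = -2 + 2 = 0$)
$p{\left(K \right)} = 2 K \left(2 + K\right)$ ($p{\left(K \right)} = \left(2 + K\right) 2 K = 2 K \left(2 + K\right)$)
$D{\left(0 \right)} p{\left(6 \right)} - 29 = 0 \cdot 2 \cdot 6 \left(2 + 6\right) - 29 = 0 \cdot 2 \cdot 6 \cdot 8 - 29 = 0 \cdot 96 - 29 = 0 - 29 = -29$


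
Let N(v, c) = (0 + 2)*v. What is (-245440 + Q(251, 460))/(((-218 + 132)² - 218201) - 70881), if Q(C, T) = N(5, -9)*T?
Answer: 120420/140843 ≈ 0.85499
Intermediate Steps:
N(v, c) = 2*v
Q(C, T) = 10*T (Q(C, T) = (2*5)*T = 10*T)
(-245440 + Q(251, 460))/(((-218 + 132)² - 218201) - 70881) = (-245440 + 10*460)/(((-218 + 132)² - 218201) - 70881) = (-245440 + 4600)/(((-86)² - 218201) - 70881) = -240840/((7396 - 218201) - 70881) = -240840/(-210805 - 70881) = -240840/(-281686) = -240840*(-1/281686) = 120420/140843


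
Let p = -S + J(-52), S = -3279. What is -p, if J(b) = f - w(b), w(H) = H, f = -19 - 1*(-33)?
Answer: -3345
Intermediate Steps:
f = 14 (f = -19 + 33 = 14)
J(b) = 14 - b
p = 3345 (p = -1*(-3279) + (14 - 1*(-52)) = 3279 + (14 + 52) = 3279 + 66 = 3345)
-p = -1*3345 = -3345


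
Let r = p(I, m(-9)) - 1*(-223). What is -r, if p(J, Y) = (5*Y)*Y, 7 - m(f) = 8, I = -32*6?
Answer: -228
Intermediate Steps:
I = -192
m(f) = -1 (m(f) = 7 - 1*8 = 7 - 8 = -1)
p(J, Y) = 5*Y²
r = 228 (r = 5*(-1)² - 1*(-223) = 5*1 + 223 = 5 + 223 = 228)
-r = -1*228 = -228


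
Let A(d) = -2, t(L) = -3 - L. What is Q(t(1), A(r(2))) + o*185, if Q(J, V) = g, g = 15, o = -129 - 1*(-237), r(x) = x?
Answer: 19995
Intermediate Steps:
o = 108 (o = -129 + 237 = 108)
Q(J, V) = 15
Q(t(1), A(r(2))) + o*185 = 15 + 108*185 = 15 + 19980 = 19995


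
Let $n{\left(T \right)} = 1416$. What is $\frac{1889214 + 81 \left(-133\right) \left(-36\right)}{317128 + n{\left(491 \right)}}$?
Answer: $\frac{1138521}{159272} \approx 7.1483$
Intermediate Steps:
$\frac{1889214 + 81 \left(-133\right) \left(-36\right)}{317128 + n{\left(491 \right)}} = \frac{1889214 + 81 \left(-133\right) \left(-36\right)}{317128 + 1416} = \frac{1889214 - -387828}{318544} = \left(1889214 + 387828\right) \frac{1}{318544} = 2277042 \cdot \frac{1}{318544} = \frac{1138521}{159272}$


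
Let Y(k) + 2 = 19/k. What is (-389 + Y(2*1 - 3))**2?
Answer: 168100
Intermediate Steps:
Y(k) = -2 + 19/k
(-389 + Y(2*1 - 3))**2 = (-389 + (-2 + 19/(2*1 - 3)))**2 = (-389 + (-2 + 19/(2 - 3)))**2 = (-389 + (-2 + 19/(-1)))**2 = (-389 + (-2 + 19*(-1)))**2 = (-389 + (-2 - 19))**2 = (-389 - 21)**2 = (-410)**2 = 168100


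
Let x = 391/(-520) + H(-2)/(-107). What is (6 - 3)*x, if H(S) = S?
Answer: -122391/55640 ≈ -2.1997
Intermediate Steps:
x = -40797/55640 (x = 391/(-520) - 2/(-107) = 391*(-1/520) - 2*(-1/107) = -391/520 + 2/107 = -40797/55640 ≈ -0.73323)
(6 - 3)*x = (6 - 3)*(-40797/55640) = 3*(-40797/55640) = -122391/55640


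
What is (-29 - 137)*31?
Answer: -5146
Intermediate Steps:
(-29 - 137)*31 = -166*31 = -5146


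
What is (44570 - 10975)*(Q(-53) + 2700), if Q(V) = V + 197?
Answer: 95544180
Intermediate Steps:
Q(V) = 197 + V
(44570 - 10975)*(Q(-53) + 2700) = (44570 - 10975)*((197 - 53) + 2700) = 33595*(144 + 2700) = 33595*2844 = 95544180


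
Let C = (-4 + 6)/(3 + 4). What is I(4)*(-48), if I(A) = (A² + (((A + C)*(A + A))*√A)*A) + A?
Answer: -98880/7 ≈ -14126.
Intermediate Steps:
C = 2/7 ≈ 0.28571
I(A) = A + A² + 2*A^(5/2)*(2/7 + A) (I(A) = (A² + (((A + 2/7)*(A + A))*√A)*A) + A = (A² + (((2/7 + A)*(2*A))*√A)*A) + A = (A² + ((2*A*(2/7 + A))*√A)*A) + A = (A² + (2*A^(3/2)*(2/7 + A))*A) + A = (A² + 2*A^(5/2)*(2/7 + A)) + A = A + A² + 2*A^(5/2)*(2/7 + A))
I(4)*(-48) = (4 + 4² + 2*4^(7/2) + 4*4^(5/2)/7)*(-48) = (4 + 16 + 2*128 + (4/7)*32)*(-48) = (4 + 16 + 256 + 128/7)*(-48) = (2060/7)*(-48) = -98880/7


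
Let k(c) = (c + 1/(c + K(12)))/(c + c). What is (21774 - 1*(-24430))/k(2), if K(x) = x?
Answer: 2587424/29 ≈ 89222.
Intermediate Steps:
k(c) = (c + 1/(12 + c))/(2*c) (k(c) = (c + 1/(c + 12))/(c + c) = (c + 1/(12 + c))/((2*c)) = (c + 1/(12 + c))*(1/(2*c)) = (c + 1/(12 + c))/(2*c))
(21774 - 1*(-24430))/k(2) = (21774 - 1*(-24430))/(((½)*(1 + 2² + 12*2)/(2*(12 + 2)))) = (21774 + 24430)/(((½)*(½)*(1 + 4 + 24)/14)) = 46204/(((½)*(½)*(1/14)*29)) = 46204/(29/56) = 46204*(56/29) = 2587424/29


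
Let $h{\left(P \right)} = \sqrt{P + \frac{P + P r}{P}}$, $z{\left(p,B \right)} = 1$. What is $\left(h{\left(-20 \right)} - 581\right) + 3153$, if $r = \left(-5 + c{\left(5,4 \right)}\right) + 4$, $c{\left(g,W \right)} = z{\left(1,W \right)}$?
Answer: $2572 + i \sqrt{19} \approx 2572.0 + 4.3589 i$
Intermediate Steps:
$c{\left(g,W \right)} = 1$
$r = 0$ ($r = \left(-5 + 1\right) + 4 = -4 + 4 = 0$)
$h{\left(P \right)} = \sqrt{1 + P}$ ($h{\left(P \right)} = \sqrt{P + \frac{P + P 0}{P}} = \sqrt{P + \frac{P + 0}{P}} = \sqrt{P + \frac{P}{P}} = \sqrt{P + 1} = \sqrt{1 + P}$)
$\left(h{\left(-20 \right)} - 581\right) + 3153 = \left(\sqrt{1 - 20} - 581\right) + 3153 = \left(\sqrt{-19} - 581\right) + 3153 = \left(i \sqrt{19} - 581\right) + 3153 = \left(-581 + i \sqrt{19}\right) + 3153 = 2572 + i \sqrt{19}$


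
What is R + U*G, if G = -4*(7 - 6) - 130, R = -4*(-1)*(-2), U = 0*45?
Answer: -8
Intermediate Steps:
U = 0
R = -8 (R = 4*(-2) = -8)
G = -134 (G = -4*1 - 130 = -4 - 130 = -134)
R + U*G = -8 + 0*(-134) = -8 + 0 = -8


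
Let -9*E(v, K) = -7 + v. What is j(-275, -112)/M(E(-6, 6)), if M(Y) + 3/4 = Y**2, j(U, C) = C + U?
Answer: -125388/433 ≈ -289.58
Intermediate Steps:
E(v, K) = 7/9 - v/9 (E(v, K) = -(-7 + v)/9 = 7/9 - v/9)
M(Y) = -3/4 + Y**2
j(-275, -112)/M(E(-6, 6)) = (-112 - 275)/(-3/4 + (7/9 - 1/9*(-6))**2) = -387/(-3/4 + (7/9 + 2/3)**2) = -387/(-3/4 + (13/9)**2) = -387/(-3/4 + 169/81) = -387/433/324 = -387*324/433 = -125388/433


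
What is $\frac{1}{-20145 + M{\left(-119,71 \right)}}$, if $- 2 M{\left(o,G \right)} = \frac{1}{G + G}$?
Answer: $- \frac{284}{5721181} \approx -4.964 \cdot 10^{-5}$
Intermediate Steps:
$M{\left(o,G \right)} = - \frac{1}{4 G}$ ($M{\left(o,G \right)} = - \frac{1}{2 \left(G + G\right)} = - \frac{1}{2 \cdot 2 G} = - \frac{\frac{1}{2} \frac{1}{G}}{2} = - \frac{1}{4 G}$)
$\frac{1}{-20145 + M{\left(-119,71 \right)}} = \frac{1}{-20145 - \frac{1}{4 \cdot 71}} = \frac{1}{-20145 - \frac{1}{284}} = \frac{1}{- \frac{5721181}{284}} = - \frac{284}{5721181}$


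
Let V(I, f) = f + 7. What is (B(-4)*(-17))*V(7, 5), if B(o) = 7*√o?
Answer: -2856*I ≈ -2856.0*I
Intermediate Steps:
V(I, f) = 7 + f
(B(-4)*(-17))*V(7, 5) = ((7*√(-4))*(-17))*(7 + 5) = ((7*(2*I))*(-17))*12 = ((14*I)*(-17))*12 = -238*I*12 = -2856*I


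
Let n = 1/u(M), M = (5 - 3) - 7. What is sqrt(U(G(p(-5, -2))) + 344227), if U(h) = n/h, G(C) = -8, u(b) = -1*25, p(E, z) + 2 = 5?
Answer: 3*sqrt(15298978)/20 ≈ 586.71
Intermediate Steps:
p(E, z) = 3 (p(E, z) = -2 + 5 = 3)
M = -5 (M = 2 - 7 = -5)
u(b) = -25
n = -1/25 (n = 1/(-25) = -1/25 ≈ -0.040000)
U(h) = -1/(25*h)
sqrt(U(G(p(-5, -2))) + 344227) = sqrt(-1/25/(-8) + 344227) = sqrt(-1/25*(-1/8) + 344227) = sqrt(1/200 + 344227) = sqrt(68845401/200) = 3*sqrt(15298978)/20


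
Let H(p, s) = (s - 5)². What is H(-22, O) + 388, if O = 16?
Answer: 509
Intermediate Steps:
H(p, s) = (-5 + s)²
H(-22, O) + 388 = (-5 + 16)² + 388 = 11² + 388 = 121 + 388 = 509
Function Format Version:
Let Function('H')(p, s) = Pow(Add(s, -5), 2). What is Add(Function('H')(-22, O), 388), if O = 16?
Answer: 509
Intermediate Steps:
Function('H')(p, s) = Pow(Add(-5, s), 2)
Add(Function('H')(-22, O), 388) = Add(Pow(Add(-5, 16), 2), 388) = Add(Pow(11, 2), 388) = Add(121, 388) = 509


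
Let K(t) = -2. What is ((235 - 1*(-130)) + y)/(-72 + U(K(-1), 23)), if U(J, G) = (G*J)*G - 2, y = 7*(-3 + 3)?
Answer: -365/1132 ≈ -0.32244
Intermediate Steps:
y = 0 (y = 7*0 = 0)
U(J, G) = -2 + J*G**2 (U(J, G) = J*G**2 - 2 = -2 + J*G**2)
((235 - 1*(-130)) + y)/(-72 + U(K(-1), 23)) = ((235 - 1*(-130)) + 0)/(-72 + (-2 - 2*23**2)) = ((235 + 130) + 0)/(-72 + (-2 - 2*529)) = (365 + 0)/(-72 + (-2 - 1058)) = 365/(-72 - 1060) = 365/(-1132) = 365*(-1/1132) = -365/1132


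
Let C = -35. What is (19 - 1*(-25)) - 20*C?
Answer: 744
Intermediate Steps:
(19 - 1*(-25)) - 20*C = (19 - 1*(-25)) - 20*(-35) = (19 + 25) + 700 = 44 + 700 = 744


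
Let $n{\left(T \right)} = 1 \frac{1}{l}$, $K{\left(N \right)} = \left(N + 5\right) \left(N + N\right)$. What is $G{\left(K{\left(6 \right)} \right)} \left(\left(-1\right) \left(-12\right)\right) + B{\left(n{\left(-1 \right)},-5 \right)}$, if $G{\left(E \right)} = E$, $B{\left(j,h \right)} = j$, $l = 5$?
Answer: $\frac{7921}{5} \approx 1584.2$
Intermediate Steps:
$K{\left(N \right)} = 2 N \left(5 + N\right)$ ($K{\left(N \right)} = \left(5 + N\right) 2 N = 2 N \left(5 + N\right)$)
$n{\left(T \right)} = \frac{1}{5}$ ($n{\left(T \right)} = 1 \cdot \frac{1}{5} = \frac{1}{5}$)
$G{\left(K{\left(6 \right)} \right)} \left(\left(-1\right) \left(-12\right)\right) + B{\left(n{\left(-1 \right)},-5 \right)} = 2 \cdot 6 \left(5 + 6\right) \left(\left(-1\right) \left(-12\right)\right) + \frac{1}{5} = 2 \cdot 6 \cdot 11 \cdot 12 + \frac{1}{5} = 132 \cdot 12 + \frac{1}{5} = 1584 + \frac{1}{5} = \frac{7921}{5}$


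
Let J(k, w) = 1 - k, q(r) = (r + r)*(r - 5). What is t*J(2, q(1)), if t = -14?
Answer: 14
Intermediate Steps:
q(r) = 2*r*(-5 + r) (q(r) = (2*r)*(-5 + r) = 2*r*(-5 + r))
t*J(2, q(1)) = -14*(1 - 1*2) = -14*(1 - 2) = -14*(-1) = 14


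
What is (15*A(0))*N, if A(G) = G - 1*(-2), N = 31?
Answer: 930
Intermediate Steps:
A(G) = 2 + G (A(G) = G + 2 = 2 + G)
(15*A(0))*N = (15*(2 + 0))*31 = (15*2)*31 = 30*31 = 930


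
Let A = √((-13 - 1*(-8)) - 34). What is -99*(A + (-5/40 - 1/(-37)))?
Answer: 2871/296 - 99*I*√39 ≈ 9.6993 - 618.25*I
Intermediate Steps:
A = I*√39 (A = √((-13 + 8) - 34) = √(-5 - 34) = √(-39) = I*√39 ≈ 6.245*I)
-99*(A + (-5/40 - 1/(-37))) = -99*(I*√39 + (-5/40 - 1/(-37))) = -99*(I*√39 + (-5*1/40 - 1*(-1/37))) = -99*(I*√39 + (-⅛ + 1/37)) = -99*(I*√39 - 29/296) = -99*(-29/296 + I*√39) = 2871/296 - 99*I*√39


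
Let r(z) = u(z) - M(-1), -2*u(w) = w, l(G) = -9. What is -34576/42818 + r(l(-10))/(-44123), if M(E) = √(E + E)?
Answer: -1525789529/1889258614 + I*√2/44123 ≈ -0.80761 + 3.2052e-5*I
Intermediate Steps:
M(E) = √2*√E (M(E) = √(2*E) = √2*√E)
u(w) = -w/2
r(z) = -z/2 - I*√2 (r(z) = -z/2 - √2*√(-1) = -z/2 - √2*I = -z/2 - I*√2)
-34576/42818 + r(l(-10))/(-44123) = -34576/42818 + (-½*(-9) - I*√2)/(-44123) = -34576*1/42818 + (9/2 - I*√2)*(-1/44123) = -17288/21409 + (-9/88246 + I*√2/44123) = -1525789529/1889258614 + I*√2/44123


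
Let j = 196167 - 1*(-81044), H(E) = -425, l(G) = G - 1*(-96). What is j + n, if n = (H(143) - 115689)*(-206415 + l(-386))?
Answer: 24001621581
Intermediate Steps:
l(G) = 96 + G (l(G) = G + 96 = 96 + G)
n = 24001344370 (n = (-425 - 115689)*(-206415 + (96 - 386)) = -116114*(-206415 - 290) = -116114*(-206705) = 24001344370)
j = 277211 (j = 196167 + 81044 = 277211)
j + n = 277211 + 24001344370 = 24001621581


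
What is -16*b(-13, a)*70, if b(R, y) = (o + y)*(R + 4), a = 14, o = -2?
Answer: 120960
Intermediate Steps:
b(R, y) = (-2 + y)*(4 + R) (b(R, y) = (-2 + y)*(R + 4) = (-2 + y)*(4 + R))
-16*b(-13, a)*70 = -16*(-8 - 2*(-13) + 4*14 - 13*14)*70 = -16*(-8 + 26 + 56 - 182)*70 = -16*(-108)*70 = 1728*70 = 120960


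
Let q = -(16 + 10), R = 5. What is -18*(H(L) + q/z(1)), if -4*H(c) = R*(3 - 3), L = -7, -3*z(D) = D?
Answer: -1404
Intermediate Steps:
z(D) = -D/3
H(c) = 0 (H(c) = -5*(3 - 3)/4 = -5*0/4 = -¼*0 = 0)
q = -26 (q = -1*26 = -26)
-18*(H(L) + q/z(1)) = -18*(0 - 26/((-⅓*1))) = -18*(0 - 26/(-⅓)) = -18*(0 - 26*(-3)) = -18*(0 + 78) = -18*78 = -1404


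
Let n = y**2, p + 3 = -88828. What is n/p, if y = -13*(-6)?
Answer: -6084/88831 ≈ -0.068490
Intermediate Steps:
y = 78
p = -88831 (p = -3 - 88828 = -88831)
n = 6084 (n = 78**2 = 6084)
n/p = 6084/(-88831) = 6084*(-1/88831) = -6084/88831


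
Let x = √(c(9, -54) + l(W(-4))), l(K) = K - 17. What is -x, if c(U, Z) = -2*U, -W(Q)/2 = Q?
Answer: -3*I*√3 ≈ -5.1962*I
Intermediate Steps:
W(Q) = -2*Q
l(K) = -17 + K
x = 3*I*√3 (x = √(-2*9 + (-17 - 2*(-4))) = √(-18 + (-17 + 8)) = √(-18 - 9) = √(-27) = 3*I*√3 ≈ 5.1962*I)
-x = -3*I*√3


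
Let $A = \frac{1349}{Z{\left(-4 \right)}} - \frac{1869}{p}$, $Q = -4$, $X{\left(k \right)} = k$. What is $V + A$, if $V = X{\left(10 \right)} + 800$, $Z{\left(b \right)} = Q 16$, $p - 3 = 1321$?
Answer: $\frac{16682617}{21184} \approx 787.51$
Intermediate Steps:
$p = 1324$ ($p = 3 + 1321 = 1324$)
$Z{\left(b \right)} = -64$ ($Z{\left(b \right)} = \left(-4\right) 16 = -64$)
$A = - \frac{476423}{21184}$ ($A = \frac{1349}{-64} - \frac{1869}{1324} = 1349 \left(- \frac{1}{64}\right) - \frac{1869}{1324} = - \frac{1349}{64} - \frac{1869}{1324} = - \frac{476423}{21184} \approx -22.49$)
$V = 810$ ($V = 10 + 800 = 810$)
$V + A = 810 - \frac{476423}{21184} = \frac{16682617}{21184}$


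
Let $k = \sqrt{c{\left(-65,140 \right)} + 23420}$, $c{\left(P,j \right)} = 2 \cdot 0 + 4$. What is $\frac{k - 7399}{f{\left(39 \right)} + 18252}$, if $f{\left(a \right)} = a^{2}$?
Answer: $- \frac{7399}{19773} + \frac{8 \sqrt{366}}{19773} \approx -0.36646$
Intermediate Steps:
$c{\left(P,j \right)} = 4$ ($c{\left(P,j \right)} = 0 + 4 = 4$)
$k = 8 \sqrt{366}$ ($k = \sqrt{4 + 23420} = \sqrt{23424} = 8 \sqrt{366} \approx 153.05$)
$\frac{k - 7399}{f{\left(39 \right)} + 18252} = \frac{8 \sqrt{366} - 7399}{39^{2} + 18252} = \frac{-7399 + 8 \sqrt{366}}{1521 + 18252} = \frac{-7399 + 8 \sqrt{366}}{19773} = \left(-7399 + 8 \sqrt{366}\right) \frac{1}{19773} = - \frac{7399}{19773} + \frac{8 \sqrt{366}}{19773}$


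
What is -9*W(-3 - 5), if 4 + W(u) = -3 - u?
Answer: -9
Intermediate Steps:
W(u) = -7 - u (W(u) = -4 + (-3 - u) = -7 - u)
-9*W(-3 - 5) = -9*(-7 - (-3 - 5)) = -9*(-7 - 1*(-8)) = -9*(-7 + 8) = -9*1 = -9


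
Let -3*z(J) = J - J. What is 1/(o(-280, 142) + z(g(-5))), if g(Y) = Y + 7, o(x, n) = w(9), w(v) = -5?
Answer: -⅕ ≈ -0.20000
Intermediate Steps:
o(x, n) = -5
g(Y) = 7 + Y
z(J) = 0 (z(J) = -(J - J)/3 = -⅓*0 = 0)
1/(o(-280, 142) + z(g(-5))) = 1/(-5 + 0) = 1/(-5) = -⅕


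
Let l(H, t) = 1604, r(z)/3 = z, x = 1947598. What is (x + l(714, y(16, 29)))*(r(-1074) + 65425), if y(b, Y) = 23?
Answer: 121246212006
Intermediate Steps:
r(z) = 3*z
(x + l(714, y(16, 29)))*(r(-1074) + 65425) = (1947598 + 1604)*(3*(-1074) + 65425) = 1949202*(-3222 + 65425) = 1949202*62203 = 121246212006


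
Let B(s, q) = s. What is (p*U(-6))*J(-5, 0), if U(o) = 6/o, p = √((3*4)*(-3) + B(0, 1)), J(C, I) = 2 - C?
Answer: -42*I ≈ -42.0*I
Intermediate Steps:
p = 6*I (p = √((3*4)*(-3) + 0) = √(12*(-3) + 0) = √(-36 + 0) = √(-36) = 6*I ≈ 6.0*I)
(p*U(-6))*J(-5, 0) = ((6*I)*(6/(-6)))*(2 - 1*(-5)) = ((6*I)*(6*(-⅙)))*(2 + 5) = ((6*I)*(-1))*7 = -6*I*7 = -42*I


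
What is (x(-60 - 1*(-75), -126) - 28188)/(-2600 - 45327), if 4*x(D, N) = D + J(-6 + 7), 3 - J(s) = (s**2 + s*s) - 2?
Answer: 56367/95854 ≈ 0.58805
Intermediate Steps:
J(s) = 5 - 2*s**2 (J(s) = 3 - ((s**2 + s*s) - 2) = 3 - ((s**2 + s**2) - 2) = 3 - (2*s**2 - 2) = 3 - (-2 + 2*s**2) = 3 + (2 - 2*s**2) = 5 - 2*s**2)
x(D, N) = 3/4 + D/4 (x(D, N) = (D + (5 - 2*(-6 + 7)**2))/4 = (D + (5 - 2*1**2))/4 = (D + (5 - 2*1))/4 = (D + (5 - 2))/4 = (D + 3)/4 = (3 + D)/4 = 3/4 + D/4)
(x(-60 - 1*(-75), -126) - 28188)/(-2600 - 45327) = ((3/4 + (-60 - 1*(-75))/4) - 28188)/(-2600 - 45327) = ((3/4 + (-60 + 75)/4) - 28188)/(-47927) = ((3/4 + (1/4)*15) - 28188)*(-1/47927) = ((3/4 + 15/4) - 28188)*(-1/47927) = (9/2 - 28188)*(-1/47927) = -56367/2*(-1/47927) = 56367/95854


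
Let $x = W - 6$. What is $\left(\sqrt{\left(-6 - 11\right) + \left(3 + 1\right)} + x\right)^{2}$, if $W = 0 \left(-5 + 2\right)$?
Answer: $\left(6 - i \sqrt{13}\right)^{2} \approx 23.0 - 43.267 i$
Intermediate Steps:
$W = 0$ ($W = 0 \left(-3\right) = 0$)
$x = -6$ ($x = 0 - 6 = -6$)
$\left(\sqrt{\left(-6 - 11\right) + \left(3 + 1\right)} + x\right)^{2} = \left(\sqrt{\left(-6 - 11\right) + \left(3 + 1\right)} - 6\right)^{2} = \left(\sqrt{-17 + 4} - 6\right)^{2} = \left(\sqrt{-13} - 6\right)^{2} = \left(i \sqrt{13} - 6\right)^{2} = \left(-6 + i \sqrt{13}\right)^{2}$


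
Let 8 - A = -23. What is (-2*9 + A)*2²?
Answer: 52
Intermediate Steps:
A = 31 (A = 8 - 1*(-23) = 8 + 23 = 31)
(-2*9 + A)*2² = (-2*9 + 31)*2² = (-18 + 31)*4 = 13*4 = 52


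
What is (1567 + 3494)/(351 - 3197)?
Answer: -5061/2846 ≈ -1.7783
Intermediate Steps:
(1567 + 3494)/(351 - 3197) = 5061/(-2846) = 5061*(-1/2846) = -5061/2846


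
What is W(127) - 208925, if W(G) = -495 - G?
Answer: -209547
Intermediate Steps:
W(127) - 208925 = (-495 - 1*127) - 208925 = (-495 - 127) - 208925 = -622 - 208925 = -209547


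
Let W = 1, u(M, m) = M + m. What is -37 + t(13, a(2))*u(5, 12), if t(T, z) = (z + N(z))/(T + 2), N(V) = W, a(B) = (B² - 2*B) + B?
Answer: -168/5 ≈ -33.600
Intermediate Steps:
a(B) = B² - B
N(V) = 1
t(T, z) = (1 + z)/(2 + T) (t(T, z) = (z + 1)/(T + 2) = (1 + z)/(2 + T))
-37 + t(13, a(2))*u(5, 12) = -37 + ((1 + 2*(-1 + 2))/(2 + 13))*(5 + 12) = -37 + ((1 + 2*1)/15)*17 = -37 + ((1 + 2)/15)*17 = -37 + ((1/15)*3)*17 = -37 + (⅕)*17 = -37 + 17/5 = -168/5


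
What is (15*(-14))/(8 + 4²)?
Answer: -35/4 ≈ -8.7500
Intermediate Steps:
(15*(-14))/(8 + 4²) = -210/(8 + 16) = -210/24 = -210*1/24 = -35/4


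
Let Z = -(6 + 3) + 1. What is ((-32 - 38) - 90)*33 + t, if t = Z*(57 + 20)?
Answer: -5896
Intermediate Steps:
Z = -8 (Z = -1*9 + 1 = -9 + 1 = -8)
t = -616 (t = -8*(57 + 20) = -8*77 = -616)
((-32 - 38) - 90)*33 + t = ((-32 - 38) - 90)*33 - 616 = (-70 - 90)*33 - 616 = -160*33 - 616 = -5280 - 616 = -5896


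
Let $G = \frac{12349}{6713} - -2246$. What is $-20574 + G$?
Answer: $- \frac{123023515}{6713} \approx -18326.0$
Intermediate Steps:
$G = \frac{15089747}{6713}$ ($G = 12349 \cdot \frac{1}{6713} + 2246 = \frac{12349}{6713} + 2246 = \frac{15089747}{6713} \approx 2247.8$)
$-20574 + G = -20574 + \frac{15089747}{6713} = - \frac{123023515}{6713}$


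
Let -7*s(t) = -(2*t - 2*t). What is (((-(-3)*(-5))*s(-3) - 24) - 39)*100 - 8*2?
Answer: -6316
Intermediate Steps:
s(t) = 0 (s(t) = -(-1)*(2*t - 2*t)/7 = -(-1)*0/7 = -⅐*0 = 0)
(((-(-3)*(-5))*s(-3) - 24) - 39)*100 - 8*2 = ((-(-3)*(-5)*0 - 24) - 39)*100 - 8*2 = ((-1*15*0 - 24) - 39)*100 - 16 = ((-15*0 - 24) - 39)*100 - 16 = ((0 - 24) - 39)*100 - 16 = (-24 - 39)*100 - 16 = -63*100 - 16 = -6300 - 16 = -6316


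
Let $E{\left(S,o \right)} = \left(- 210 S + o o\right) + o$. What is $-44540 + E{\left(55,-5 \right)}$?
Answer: $-56070$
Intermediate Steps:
$E{\left(S,o \right)} = o + o^{2} - 210 S$ ($E{\left(S,o \right)} = \left(- 210 S + o^{2}\right) + o = \left(o^{2} - 210 S\right) + o = o + o^{2} - 210 S$)
$-44540 + E{\left(55,-5 \right)} = -44540 - \left(11555 - 25\right) = -44540 - 11530 = -56070$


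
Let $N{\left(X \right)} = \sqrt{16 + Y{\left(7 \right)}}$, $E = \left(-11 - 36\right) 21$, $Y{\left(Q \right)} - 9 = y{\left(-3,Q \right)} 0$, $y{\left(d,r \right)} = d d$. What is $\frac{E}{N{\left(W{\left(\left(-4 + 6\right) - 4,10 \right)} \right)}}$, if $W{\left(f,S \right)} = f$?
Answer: $- \frac{987}{5} \approx -197.4$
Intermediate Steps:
$y{\left(d,r \right)} = d^{2}$
$Y{\left(Q \right)} = 9$ ($Y{\left(Q \right)} = 9 + \left(-3\right)^{2} \cdot 0 = 9 + 9 \cdot 0 = 9 + 0 = 9$)
$E = -987$ ($E = \left(-47\right) 21 = -987$)
$N{\left(X \right)} = 5$ ($N{\left(X \right)} = \sqrt{16 + 9} = \sqrt{25} = 5$)
$\frac{E}{N{\left(W{\left(\left(-4 + 6\right) - 4,10 \right)} \right)}} = - \frac{987}{5}$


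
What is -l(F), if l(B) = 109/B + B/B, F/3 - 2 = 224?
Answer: -787/678 ≈ -1.1608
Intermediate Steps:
F = 678 (F = 6 + 3*224 = 6 + 672 = 678)
l(B) = 1 + 109/B (l(B) = 109/B + 1 = 1 + 109/B)
-l(F) = -(109 + 678)/678 = -787/678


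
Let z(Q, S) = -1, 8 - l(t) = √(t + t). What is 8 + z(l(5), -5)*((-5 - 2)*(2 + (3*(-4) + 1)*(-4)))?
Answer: 330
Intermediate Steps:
l(t) = 8 - √2*√t (l(t) = 8 - √(t + t) = 8 - √(2*t) = 8 - √2*√t)
8 + z(l(5), -5)*((-5 - 2)*(2 + (3*(-4) + 1)*(-4))) = 8 - (-5 - 2)*(2 + (3*(-4) + 1)*(-4)) = 8 - (-7)*(2 + (-12 + 1)*(-4)) = 8 - (-7)*(2 - 11*(-4)) = 8 - (-7)*(2 + 44) = 8 - (-7)*46 = 8 - 1*(-322) = 8 + 322 = 330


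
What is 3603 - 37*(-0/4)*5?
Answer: 3603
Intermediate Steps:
3603 - 37*(-0/4)*5 = 3603 - 37*(-5*0)*5 = 3603 - 0*5 = 3603 - 37*0 = 3603 + 0 = 3603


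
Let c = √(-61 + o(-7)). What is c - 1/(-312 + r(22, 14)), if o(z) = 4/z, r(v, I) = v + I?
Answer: 1/276 + I*√3017/7 ≈ 0.0036232 + 7.8467*I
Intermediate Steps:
r(v, I) = I + v
c = I*√3017/7 (c = √(-61 + 4/(-7)) = √(-61 + 4*(-⅐)) = √(-61 - 4/7) = √(-431/7) = I*√3017/7 ≈ 7.8467*I)
c - 1/(-312 + r(22, 14)) = I*√3017/7 - 1/(-312 + (14 + 22)) = I*√3017/7 - 1/(-312 + 36) = I*√3017/7 - 1/(-276) = I*√3017/7 - 1*(-1/276) = I*√3017/7 + 1/276 = 1/276 + I*√3017/7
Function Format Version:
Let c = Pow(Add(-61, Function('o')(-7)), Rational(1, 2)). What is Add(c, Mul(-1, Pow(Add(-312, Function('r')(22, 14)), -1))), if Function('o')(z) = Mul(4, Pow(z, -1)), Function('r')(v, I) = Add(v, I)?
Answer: Add(Rational(1, 276), Mul(Rational(1, 7), I, Pow(3017, Rational(1, 2)))) ≈ Add(0.0036232, Mul(7.8467, I))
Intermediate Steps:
Function('r')(v, I) = Add(I, v)
c = Mul(Rational(1, 7), I, Pow(3017, Rational(1, 2))) (c = Pow(Add(-61, Mul(4, Pow(-7, -1))), Rational(1, 2)) = Pow(Add(-61, Mul(4, Rational(-1, 7))), Rational(1, 2)) = Pow(Add(-61, Rational(-4, 7)), Rational(1, 2)) = Pow(Rational(-431, 7), Rational(1, 2)) = Mul(Rational(1, 7), I, Pow(3017, Rational(1, 2))) ≈ Mul(7.8467, I))
Add(c, Mul(-1, Pow(Add(-312, Function('r')(22, 14)), -1))) = Add(Mul(Rational(1, 7), I, Pow(3017, Rational(1, 2))), Mul(-1, Pow(Add(-312, Add(14, 22)), -1))) = Add(Mul(Rational(1, 7), I, Pow(3017, Rational(1, 2))), Mul(-1, Pow(Add(-312, 36), -1))) = Add(Mul(Rational(1, 7), I, Pow(3017, Rational(1, 2))), Mul(-1, Pow(-276, -1))) = Add(Mul(Rational(1, 7), I, Pow(3017, Rational(1, 2))), Mul(-1, Rational(-1, 276))) = Add(Mul(Rational(1, 7), I, Pow(3017, Rational(1, 2))), Rational(1, 276)) = Add(Rational(1, 276), Mul(Rational(1, 7), I, Pow(3017, Rational(1, 2))))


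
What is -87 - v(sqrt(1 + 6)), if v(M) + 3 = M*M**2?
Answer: -84 - 7*sqrt(7) ≈ -102.52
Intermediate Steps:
v(M) = -3 + M**3 (v(M) = -3 + M*M**2 = -3 + M**3)
-87 - v(sqrt(1 + 6)) = -87 - (-3 + (sqrt(1 + 6))**3) = -87 - (-3 + (sqrt(7))**3) = -87 - (-3 + 7*sqrt(7)) = -87 + (3 - 7*sqrt(7)) = -84 - 7*sqrt(7)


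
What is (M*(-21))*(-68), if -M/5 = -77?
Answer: 549780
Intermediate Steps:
M = 385 (M = -5*(-77) = 385)
(M*(-21))*(-68) = (385*(-21))*(-68) = -8085*(-68) = 549780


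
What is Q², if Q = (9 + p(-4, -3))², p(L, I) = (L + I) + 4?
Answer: 1296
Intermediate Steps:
p(L, I) = 4 + I + L (p(L, I) = (I + L) + 4 = 4 + I + L)
Q = 36 (Q = (9 + (4 - 3 - 4))² = (9 - 3)² = 6² = 36)
Q² = 36² = 1296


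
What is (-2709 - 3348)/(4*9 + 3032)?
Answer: -6057/3068 ≈ -1.9743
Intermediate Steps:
(-2709 - 3348)/(4*9 + 3032) = -6057/(36 + 3032) = -6057/3068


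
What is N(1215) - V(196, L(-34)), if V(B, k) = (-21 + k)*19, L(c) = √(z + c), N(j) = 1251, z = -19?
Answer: 1650 - 19*I*√53 ≈ 1650.0 - 138.32*I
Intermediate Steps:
L(c) = √(-19 + c)
V(B, k) = -399 + 19*k
N(1215) - V(196, L(-34)) = 1251 - (-399 + 19*√(-19 - 34)) = 1251 - (-399 + 19*√(-53)) = 1251 - (-399 + 19*(I*√53)) = 1251 - (-399 + 19*I*√53) = 1251 + (399 - 19*I*√53) = 1650 - 19*I*√53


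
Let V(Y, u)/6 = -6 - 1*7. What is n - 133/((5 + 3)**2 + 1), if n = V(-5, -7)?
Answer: -5203/65 ≈ -80.046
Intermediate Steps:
V(Y, u) = -78 (V(Y, u) = 6*(-6 - 1*7) = 6*(-6 - 7) = 6*(-13) = -78)
n = -78
n - 133/((5 + 3)**2 + 1) = -78 - 133/((5 + 3)**2 + 1) = -78 - 133/(8**2 + 1) = -78 - 133/(64 + 1) = -78 - 133/65 = -5203/65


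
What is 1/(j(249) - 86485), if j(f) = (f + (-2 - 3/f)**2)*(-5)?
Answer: -6889/604511415 ≈ -1.1396e-5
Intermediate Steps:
j(f) = -5*f - 5*(-2 - 3/f)**2
1/(j(249) - 86485) = 1/((-5*249 - 5*(3 + 2*249)**2/249**2) - 86485) = 1/((-1245 - 5*1/62001*(3 + 498)**2) - 86485) = 1/((-1245 - 5*1/62001*501**2) - 86485) = 1/((-1245 - 5*1/62001*251001) - 86485) = 1/((-1245 - 139445/6889) - 86485) = 1/(-8716250/6889 - 86485) = 1/(-604511415/6889) = -6889/604511415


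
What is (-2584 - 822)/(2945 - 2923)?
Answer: -1703/11 ≈ -154.82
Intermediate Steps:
(-2584 - 822)/(2945 - 2923) = -3406/22 = -3406*1/22 = -1703/11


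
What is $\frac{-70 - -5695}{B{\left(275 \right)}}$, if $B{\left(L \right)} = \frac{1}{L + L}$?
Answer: $3093750$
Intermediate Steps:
$B{\left(L \right)} = \frac{1}{2 L}$
$\frac{-70 - -5695}{B{\left(275 \right)}} = \frac{-70 - -5695}{\frac{1}{2} \cdot \frac{1}{275}} = \frac{-70 + 5695}{\frac{1}{2} \cdot \frac{1}{275}} = 5625 \frac{1}{\frac{1}{550}} = 5625 \cdot 550 = 3093750$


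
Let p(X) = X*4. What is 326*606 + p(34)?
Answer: 197692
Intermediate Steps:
p(X) = 4*X
326*606 + p(34) = 326*606 + 4*34 = 197556 + 136 = 197692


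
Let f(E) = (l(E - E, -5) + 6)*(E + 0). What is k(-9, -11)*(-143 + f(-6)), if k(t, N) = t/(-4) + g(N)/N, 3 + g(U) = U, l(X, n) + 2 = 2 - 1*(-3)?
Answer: -30535/44 ≈ -693.98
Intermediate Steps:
l(X, n) = 3 (l(X, n) = -2 + (2 - 1*(-3)) = -2 + (2 + 3) = -2 + 5 = 3)
g(U) = -3 + U
f(E) = 9*E (f(E) = (3 + 6)*(E + 0) = 9*E)
k(t, N) = -t/4 + (-3 + N)/N (k(t, N) = t/(-4) + (-3 + N)/N = t*(-¼) + (-3 + N)/N = -t/4 + (-3 + N)/N)
k(-9, -11)*(-143 + f(-6)) = (1 - 3/(-11) - ¼*(-9))*(-143 + 9*(-6)) = (1 - 3*(-1/11) + 9/4)*(-143 - 54) = (1 + 3/11 + 9/4)*(-197) = (155/44)*(-197) = -30535/44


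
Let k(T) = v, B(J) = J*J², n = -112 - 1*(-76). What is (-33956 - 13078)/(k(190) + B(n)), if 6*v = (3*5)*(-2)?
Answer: 47034/46661 ≈ 1.0080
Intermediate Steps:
n = -36 (n = -112 + 76 = -36)
B(J) = J³
v = -5 (v = ((3*5)*(-2))/6 = (15*(-2))/6 = (⅙)*(-30) = -5)
k(T) = -5
(-33956 - 13078)/(k(190) + B(n)) = (-33956 - 13078)/(-5 + (-36)³) = -47034/(-5 - 46656) = -47034/(-46661) = -47034*(-1/46661) = 47034/46661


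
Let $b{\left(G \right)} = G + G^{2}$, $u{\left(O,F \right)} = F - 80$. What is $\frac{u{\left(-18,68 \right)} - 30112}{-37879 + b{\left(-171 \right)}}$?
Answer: $\frac{30124}{8809} \approx 3.4197$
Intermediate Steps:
$u{\left(O,F \right)} = -80 + F$ ($u{\left(O,F \right)} = F - 80 = -80 + F$)
$\frac{u{\left(-18,68 \right)} - 30112}{-37879 + b{\left(-171 \right)}} = \frac{\left(-80 + 68\right) - 30112}{-37879 - 171 \left(1 - 171\right)} = \frac{-12 - 30112}{-37879 - -29070} = - \frac{30124}{-37879 + 29070} = - \frac{30124}{-8809} = \left(-30124\right) \left(- \frac{1}{8809}\right) = \frac{30124}{8809}$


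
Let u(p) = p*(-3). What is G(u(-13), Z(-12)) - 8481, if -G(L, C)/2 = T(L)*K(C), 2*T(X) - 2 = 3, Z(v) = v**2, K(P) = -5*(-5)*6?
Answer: -9231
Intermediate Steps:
K(P) = 150 (K(P) = 25*6 = 150)
u(p) = -3*p
T(X) = 5/2 (T(X) = 1 + (1/2)*3 = 1 + 3/2 = 5/2)
G(L, C) = -750 (G(L, C) = -5*150 = -2*375 = -750)
G(u(-13), Z(-12)) - 8481 = -750 - 8481 = -9231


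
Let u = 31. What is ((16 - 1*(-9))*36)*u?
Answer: 27900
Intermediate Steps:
((16 - 1*(-9))*36)*u = ((16 - 1*(-9))*36)*31 = ((16 + 9)*36)*31 = (25*36)*31 = 900*31 = 27900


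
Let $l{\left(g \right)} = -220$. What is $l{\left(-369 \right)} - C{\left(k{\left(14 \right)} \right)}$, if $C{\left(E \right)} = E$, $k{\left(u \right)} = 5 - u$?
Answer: $-211$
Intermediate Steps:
$l{\left(-369 \right)} - C{\left(k{\left(14 \right)} \right)} = -220 - \left(5 - 14\right) = -220 - -9 = -220 + 9 = -211$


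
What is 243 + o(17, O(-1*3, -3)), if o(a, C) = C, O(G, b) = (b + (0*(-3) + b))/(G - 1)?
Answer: 489/2 ≈ 244.50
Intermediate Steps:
O(G, b) = 2*b/(-1 + G) (O(G, b) = (b + (0 + b))/(-1 + G) = (b + b)/(-1 + G) = (2*b)/(-1 + G) = 2*b/(-1 + G))
243 + o(17, O(-1*3, -3)) = 243 + 2*(-3)/(-1 - 1*3) = 243 + 2*(-3)/(-1 - 3) = 243 + 2*(-3)/(-4) = 243 + 2*(-3)*(-1/4) = 243 + 3/2 = 489/2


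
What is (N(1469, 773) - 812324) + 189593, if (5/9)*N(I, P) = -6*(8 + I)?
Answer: -3193413/5 ≈ -6.3868e+5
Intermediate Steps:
N(I, P) = -432/5 - 54*I/5 (N(I, P) = 9*(-6*(8 + I))/5 = 9*(-48 - 6*I)/5 = -432/5 - 54*I/5)
(N(1469, 773) - 812324) + 189593 = ((-432/5 - 54/5*1469) - 812324) + 189593 = ((-432/5 - 79326/5) - 812324) + 189593 = (-79758/5 - 812324) + 189593 = -4141378/5 + 189593 = -3193413/5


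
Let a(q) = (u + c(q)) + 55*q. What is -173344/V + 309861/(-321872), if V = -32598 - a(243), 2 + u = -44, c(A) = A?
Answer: 2593212263/928600720 ≈ 2.7926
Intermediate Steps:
u = -46 (u = -2 - 44 = -46)
a(q) = -46 + 56*q (a(q) = (-46 + q) + 55*q = -46 + 56*q)
V = -46160 (V = -32598 - (-46 + 56*243) = -32598 - (-46 + 13608) = -32598 - 1*13562 = -32598 - 13562 = -46160)
-173344/V + 309861/(-321872) = -173344/(-46160) + 309861/(-321872) = -173344*(-1/46160) + 309861*(-1/321872) = 10834/2885 - 309861/321872 = 2593212263/928600720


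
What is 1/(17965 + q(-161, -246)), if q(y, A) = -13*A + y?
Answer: 1/21002 ≈ 4.7615e-5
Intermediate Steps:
q(y, A) = y - 13*A
1/(17965 + q(-161, -246)) = 1/(17965 + (-161 - 13*(-246))) = 1/(17965 + (-161 + 3198)) = 1/(17965 + 3037) = 1/21002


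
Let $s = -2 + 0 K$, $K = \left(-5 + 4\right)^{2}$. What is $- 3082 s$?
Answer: $6164$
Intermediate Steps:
$K = 1$ ($K = \left(-1\right)^{2} = 1$)
$s = -2$ ($s = -2 + 0 \cdot 1 = -2 + 0 = -2$)
$- 3082 s = \left(-3082\right) \left(-2\right) = 6164$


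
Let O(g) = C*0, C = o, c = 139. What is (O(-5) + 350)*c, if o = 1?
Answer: 48650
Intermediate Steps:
C = 1
O(g) = 0 (O(g) = 1*0 = 0)
(O(-5) + 350)*c = (0 + 350)*139 = 350*139 = 48650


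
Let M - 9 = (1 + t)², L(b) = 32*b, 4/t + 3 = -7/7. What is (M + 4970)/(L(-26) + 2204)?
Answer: 4979/1372 ≈ 3.6290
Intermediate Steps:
t = -1 (t = 4/(-3 - 7/7) = 4/(-3 - 7*⅐) = 4/(-3 - 1) = 4/(-4) = 4*(-¼) = -1)
M = 9 (M = 9 + (1 - 1)² = 9 + 0² = 9 + 0 = 9)
(M + 4970)/(L(-26) + 2204) = (9 + 4970)/(32*(-26) + 2204) = 4979/(-832 + 2204) = 4979/1372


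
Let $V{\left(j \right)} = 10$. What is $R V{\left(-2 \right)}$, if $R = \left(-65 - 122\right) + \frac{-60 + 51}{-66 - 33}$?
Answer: $- \frac{20560}{11} \approx -1869.1$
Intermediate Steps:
$R = - \frac{2056}{11}$ ($R = -187 - \frac{9}{-99} = -187 - - \frac{1}{11} = -187 + \frac{1}{11} = - \frac{2056}{11} \approx -186.91$)
$R V{\left(-2 \right)} = \left(- \frac{2056}{11}\right) 10 = - \frac{20560}{11}$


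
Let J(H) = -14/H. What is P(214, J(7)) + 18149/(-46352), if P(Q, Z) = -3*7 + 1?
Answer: -945189/46352 ≈ -20.392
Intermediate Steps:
P(Q, Z) = -20 (P(Q, Z) = -21 + 1 = -20)
P(214, J(7)) + 18149/(-46352) = -20 + 18149/(-46352) = -20 + 18149*(-1/46352) = -20 - 18149/46352 = -945189/46352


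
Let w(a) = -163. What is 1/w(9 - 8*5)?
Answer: -1/163 ≈ -0.0061350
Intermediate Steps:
1/w(9 - 8*5) = 1/(-163) = -1/163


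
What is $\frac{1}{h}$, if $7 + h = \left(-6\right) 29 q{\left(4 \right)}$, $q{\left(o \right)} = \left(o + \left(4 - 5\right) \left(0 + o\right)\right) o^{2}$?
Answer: $- \frac{1}{7} \approx -0.14286$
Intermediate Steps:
$q{\left(o \right)} = 0$ ($q{\left(o \right)} = \left(o - o\right) o^{2} = 0 o^{2} = 0$)
$h = -7$ ($h = -7 + \left(-6\right) 29 \cdot 0 = -7 - 0 = -7 + 0 = -7$)
$\frac{1}{h} = \frac{1}{-7} = - \frac{1}{7}$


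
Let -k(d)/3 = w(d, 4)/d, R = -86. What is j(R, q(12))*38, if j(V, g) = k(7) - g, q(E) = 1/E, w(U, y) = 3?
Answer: -2185/42 ≈ -52.024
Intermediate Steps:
k(d) = -9/d
j(V, g) = -9/7 - g
j(R, q(12))*38 = (-9/7 - 1/12)*38 = -115/84*38 = -2185/42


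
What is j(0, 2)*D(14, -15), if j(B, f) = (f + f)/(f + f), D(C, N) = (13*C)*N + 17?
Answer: -2713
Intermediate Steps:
D(C, N) = 17 + 13*C*N (D(C, N) = 13*C*N + 17 = 17 + 13*C*N)
j(B, f) = 1 (j(B, f) = (2*f)/((2*f)) = (2*f)*(1/(2*f)) = 1)
j(0, 2)*D(14, -15) = 1*(17 + 13*14*(-15)) = 1*(17 - 2730) = 1*(-2713) = -2713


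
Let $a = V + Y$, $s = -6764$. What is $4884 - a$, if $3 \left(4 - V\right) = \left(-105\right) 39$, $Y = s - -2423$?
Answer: $7856$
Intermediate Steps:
$Y = -4341$ ($Y = -6764 - -2423 = -6764 + 2423 = -4341$)
$V = 1369$ ($V = 4 - \frac{\left(-105\right) 39}{3} = 4 - -1365 = 4 + 1365 = 1369$)
$a = -2972$ ($a = 1369 - 4341 = -2972$)
$4884 - a = 4884 - -2972 = 4884 + 2972 = 7856$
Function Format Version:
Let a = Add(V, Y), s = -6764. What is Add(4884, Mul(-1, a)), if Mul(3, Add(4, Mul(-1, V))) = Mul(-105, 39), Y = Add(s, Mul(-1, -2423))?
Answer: 7856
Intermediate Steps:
Y = -4341 (Y = Add(-6764, Mul(-1, -2423)) = Add(-6764, 2423) = -4341)
V = 1369 (V = Add(4, Mul(Rational(-1, 3), Mul(-105, 39))) = Add(4, Mul(Rational(-1, 3), -4095)) = Add(4, 1365) = 1369)
a = -2972 (a = Add(1369, -4341) = -2972)
Add(4884, Mul(-1, a)) = Add(4884, Mul(-1, -2972)) = Add(4884, 2972) = 7856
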